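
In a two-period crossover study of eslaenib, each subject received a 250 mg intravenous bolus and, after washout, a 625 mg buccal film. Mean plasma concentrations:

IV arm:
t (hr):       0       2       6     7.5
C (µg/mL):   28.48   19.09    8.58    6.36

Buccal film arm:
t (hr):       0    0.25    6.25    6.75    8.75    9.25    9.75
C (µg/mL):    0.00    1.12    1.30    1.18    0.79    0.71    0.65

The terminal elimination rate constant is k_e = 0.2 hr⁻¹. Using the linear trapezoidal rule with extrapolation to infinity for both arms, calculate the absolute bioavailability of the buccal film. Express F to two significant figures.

F = 0.038

Trapezoidal AUC_0→7.5 (IV):
  [0→2]: (28.48+19.09)/2 × 2 = 47.57
  [2→6]: (19.09+8.58)/2 × 4 = 55.34
  [6→7.5]: (8.58+6.36)/2 × 1.5 = 11.205
  Sum = 114.115 µg/mL·hr
IV tail: 6.36/0.2 = 31.800; AUC_iv,0→∞ = 114.115 + 31.800 = 145.915 µg/mL·hr
Trapezoidal AUC_0→9.75 (buccal film):
  [0→0.25]: (0.00+1.12)/2 × 0.25 = 0.14
  [0.25→6.25]: (1.12+1.30)/2 × 6 = 7.26
  [6.25→6.75]: (1.30+1.18)/2 × 0.5 = 0.62
  [6.75→8.75]: (1.18+0.79)/2 × 2 = 1.97
  [8.75→9.25]: (0.79+0.71)/2 × 0.5 = 0.375
  [9.25→9.75]: (0.71+0.65)/2 × 0.5 = 0.34
  Sum = 10.705 µg/mL·hr
buccal film tail: 0.65/0.2 = 3.250; AUC_ev,0→∞ = 10.705 + 3.250 = 13.955 µg/mL·hr
F = (AUC_ev/D_ev)/(AUC_iv/D_iv) = (13.955/625)/(145.915/250) = 0.022328/0.58366 = 0.0383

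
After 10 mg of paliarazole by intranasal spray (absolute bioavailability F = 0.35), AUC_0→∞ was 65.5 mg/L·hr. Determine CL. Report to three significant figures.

CL = 0.0534 L/hr

CL = F × Dose / AUC_0→∞
   = 0.35 × 10 / 65.5 = 0.0534351 L/hr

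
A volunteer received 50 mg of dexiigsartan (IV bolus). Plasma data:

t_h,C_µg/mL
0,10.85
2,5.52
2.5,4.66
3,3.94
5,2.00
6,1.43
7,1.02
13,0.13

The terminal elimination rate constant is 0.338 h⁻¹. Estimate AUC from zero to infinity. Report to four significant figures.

Trapezoidal AUC_0→13:
  [0→2]: (10.85+5.52)/2 × 2 = 16.37
  [2→2.5]: (5.52+4.66)/2 × 0.5 = 2.545
  [2.5→3]: (4.66+3.94)/2 × 0.5 = 2.15
  [3→5]: (3.94+2.00)/2 × 2 = 5.94
  [5→6]: (2.00+1.43)/2 × 1 = 1.715
  [6→7]: (1.43+1.02)/2 × 1 = 1.225
  [7→13]: (1.02+0.13)/2 × 6 = 3.45
  Sum = 33.395 µg/mL·h
Extrapolated tail: C_last / k_e = 0.13 / 0.338 = 0.385
AUC_0→∞ = 33.395 + 0.385 = 33.78 µg/mL·h

AUC = 33.78 µg/mL·h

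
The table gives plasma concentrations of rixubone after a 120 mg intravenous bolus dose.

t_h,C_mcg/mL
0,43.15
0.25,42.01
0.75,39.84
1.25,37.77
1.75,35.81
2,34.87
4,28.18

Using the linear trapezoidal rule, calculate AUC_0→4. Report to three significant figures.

AUC = 141 mcg/mL·h

Trapezoidal AUC_0→4:
  [0→0.25]: (43.15+42.01)/2 × 0.25 = 10.645
  [0.25→0.75]: (42.01+39.84)/2 × 0.5 = 20.4625
  [0.75→1.25]: (39.84+37.77)/2 × 0.5 = 19.4025
  [1.25→1.75]: (37.77+35.81)/2 × 0.5 = 18.395
  [1.75→2]: (35.81+34.87)/2 × 0.25 = 8.835
  [2→4]: (34.87+28.18)/2 × 2 = 63.05
  Sum = 140.79 mcg/mL·h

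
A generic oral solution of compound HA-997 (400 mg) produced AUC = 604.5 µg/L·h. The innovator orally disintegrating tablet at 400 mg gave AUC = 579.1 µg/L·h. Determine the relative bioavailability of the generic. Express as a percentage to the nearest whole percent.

F_rel = 104%

F_rel = (AUC_test/D_test) / (AUC_ref/D_ref)
      = (604.5/400) / (579.1/400)
      = 1.51125 / 1.44775 = 1.0439 = 104.39%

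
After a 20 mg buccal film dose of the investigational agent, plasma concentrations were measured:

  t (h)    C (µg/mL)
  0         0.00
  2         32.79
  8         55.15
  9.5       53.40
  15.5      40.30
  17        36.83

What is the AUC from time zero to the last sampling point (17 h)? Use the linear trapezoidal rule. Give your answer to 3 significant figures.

Trapezoidal AUC_0→17:
  [0→2]: (0.00+32.79)/2 × 2 = 32.79
  [2→8]: (32.79+55.15)/2 × 6 = 263.82
  [8→9.5]: (55.15+53.40)/2 × 1.5 = 81.4125
  [9.5→15.5]: (53.40+40.30)/2 × 6 = 281.1
  [15.5→17]: (40.30+36.83)/2 × 1.5 = 57.8475
  Sum = 716.97 µg/mL·h

AUC = 717 µg/mL·h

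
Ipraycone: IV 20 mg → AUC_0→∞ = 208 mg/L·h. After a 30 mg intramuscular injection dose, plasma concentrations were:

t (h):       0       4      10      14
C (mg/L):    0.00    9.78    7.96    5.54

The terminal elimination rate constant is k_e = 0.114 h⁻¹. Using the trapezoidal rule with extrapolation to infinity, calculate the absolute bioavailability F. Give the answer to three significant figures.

Trapezoidal AUC_0→14 (intramuscular injection):
  [0→4]: (0.00+9.78)/2 × 4 = 19.56
  [4→10]: (9.78+7.96)/2 × 6 = 53.22
  [10→14]: (7.96+5.54)/2 × 4 = 27.0
  Sum = 99.78 mg/L·h
Tail: C_last/k_e = 5.54/0.114 = 48.596
AUC_0→∞ (intramuscular injection) = 99.78 + 48.596 = 148.376 mg/L·h
F = (AUC_ev/D_ev)/(AUC_iv/D_iv) = (148.376/30)/(208/20) = 4.94587/10.4 = 0.4756

F = 0.476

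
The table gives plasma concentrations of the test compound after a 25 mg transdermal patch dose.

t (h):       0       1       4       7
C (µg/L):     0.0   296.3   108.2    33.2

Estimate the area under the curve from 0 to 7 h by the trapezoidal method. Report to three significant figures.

AUC = 967 µg/L·h

Trapezoidal AUC_0→7:
  [0→1]: (0.0+296.3)/2 × 1 = 148.15
  [1→4]: (296.3+108.2)/2 × 3 = 606.75
  [4→7]: (108.2+33.2)/2 × 3 = 212.1
  Sum = 967.0 µg/L·h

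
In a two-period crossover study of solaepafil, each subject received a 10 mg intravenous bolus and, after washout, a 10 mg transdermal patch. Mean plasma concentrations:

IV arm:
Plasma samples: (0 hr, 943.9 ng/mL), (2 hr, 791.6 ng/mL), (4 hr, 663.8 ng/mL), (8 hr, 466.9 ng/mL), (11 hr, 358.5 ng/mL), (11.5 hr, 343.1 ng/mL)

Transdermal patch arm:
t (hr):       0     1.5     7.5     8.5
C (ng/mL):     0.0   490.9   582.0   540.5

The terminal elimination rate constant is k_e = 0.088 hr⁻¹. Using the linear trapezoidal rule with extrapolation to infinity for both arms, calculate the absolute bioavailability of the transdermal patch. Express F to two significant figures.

F = 0.96

Trapezoidal AUC_0→11.5 (IV):
  [0→2]: (943.9+791.6)/2 × 2 = 1735.5
  [2→4]: (791.6+663.8)/2 × 2 = 1455.4
  [4→8]: (663.8+466.9)/2 × 4 = 2261.4
  [8→11]: (466.9+358.5)/2 × 3 = 1238.1
  [11→11.5]: (358.5+343.1)/2 × 0.5 = 175.4
  Sum = 6865.8 ng/mL·hr
IV tail: 343.1/0.088 = 3898.864; AUC_iv,0→∞ = 6865.8 + 3898.864 = 10764.664 ng/mL·hr
Trapezoidal AUC_0→8.5 (transdermal patch):
  [0→1.5]: (0.0+490.9)/2 × 1.5 = 368.175
  [1.5→7.5]: (490.9+582.0)/2 × 6 = 3218.7
  [7.5→8.5]: (582.0+540.5)/2 × 1 = 561.25
  Sum = 4148.125 ng/mL·hr
transdermal patch tail: 540.5/0.088 = 6142.045; AUC_ev,0→∞ = 4148.125 + 6142.045 = 10290.17 ng/mL·hr
F = (AUC_ev/D_ev)/(AUC_iv/D_iv) = (10290.17/10)/(10764.664/10) = 1029.017/1076.4664 = 0.9559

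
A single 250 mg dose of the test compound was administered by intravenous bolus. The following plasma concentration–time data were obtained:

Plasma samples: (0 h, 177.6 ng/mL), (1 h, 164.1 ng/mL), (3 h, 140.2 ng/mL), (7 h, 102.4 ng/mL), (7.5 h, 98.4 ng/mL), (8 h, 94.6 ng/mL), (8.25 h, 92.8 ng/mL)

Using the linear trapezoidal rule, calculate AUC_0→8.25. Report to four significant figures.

Trapezoidal AUC_0→8.25:
  [0→1]: (177.6+164.1)/2 × 1 = 170.85
  [1→3]: (164.1+140.2)/2 × 2 = 304.3
  [3→7]: (140.2+102.4)/2 × 4 = 485.2
  [7→7.5]: (102.4+98.4)/2 × 0.5 = 50.2
  [7.5→8]: (98.4+94.6)/2 × 0.5 = 48.25
  [8→8.25]: (94.6+92.8)/2 × 0.25 = 23.425
  Sum = 1082.225 ng/mL·h

AUC = 1082 ng/mL·h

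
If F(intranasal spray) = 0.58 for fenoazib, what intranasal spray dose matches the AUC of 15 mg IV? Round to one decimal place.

For equal systemic exposure: F × D_ev = D_iv
D_ev = D_iv / F = 15 / 0.58 = 25.8621 mg

D_intranasal = 25.9 mg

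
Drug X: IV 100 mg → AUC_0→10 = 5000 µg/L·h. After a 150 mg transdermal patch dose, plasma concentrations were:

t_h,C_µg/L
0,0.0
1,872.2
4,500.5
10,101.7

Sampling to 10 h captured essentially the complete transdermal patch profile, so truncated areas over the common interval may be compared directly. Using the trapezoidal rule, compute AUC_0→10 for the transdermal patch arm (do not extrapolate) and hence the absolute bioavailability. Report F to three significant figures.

F = 0.574

Trapezoidal AUC_0→10 (transdermal patch):
  [0→1]: (0.0+872.2)/2 × 1 = 436.1
  [1→4]: (872.2+500.5)/2 × 3 = 2059.05
  [4→10]: (500.5+101.7)/2 × 6 = 1806.6
  Sum = 4301.75 µg/L·h
F = (AUC_ev/D_ev)/(AUC_iv/D_iv) = (4301.75/150)/(5000/100) = 28.6783/50 = 0.5736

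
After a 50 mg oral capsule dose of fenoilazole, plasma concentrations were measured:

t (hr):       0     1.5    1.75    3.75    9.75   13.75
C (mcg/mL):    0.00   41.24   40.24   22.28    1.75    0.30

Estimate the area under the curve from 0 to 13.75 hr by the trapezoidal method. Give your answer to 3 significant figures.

Trapezoidal AUC_0→13.75:
  [0→1.5]: (0.00+41.24)/2 × 1.5 = 30.93
  [1.5→1.75]: (41.24+40.24)/2 × 0.25 = 10.185
  [1.75→3.75]: (40.24+22.28)/2 × 2 = 62.52
  [3.75→9.75]: (22.28+1.75)/2 × 6 = 72.09
  [9.75→13.75]: (1.75+0.30)/2 × 4 = 4.1
  Sum = 179.825 mcg/mL·hr

AUC = 180 mcg/mL·hr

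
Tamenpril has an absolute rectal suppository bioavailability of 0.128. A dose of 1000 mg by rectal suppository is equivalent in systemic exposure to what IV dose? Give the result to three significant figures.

D_iv = 128 mg

Systemic exposure from an extravascular dose = F × D_ev, so the equivalent IV dose is F × D_ev.
D_iv = F × D_ev = 0.128 × 1000 = 128 mg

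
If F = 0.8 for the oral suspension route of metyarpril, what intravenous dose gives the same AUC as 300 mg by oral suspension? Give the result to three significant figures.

Systemic exposure from an extravascular dose = F × D_ev, so the equivalent IV dose is F × D_ev.
D_iv = F × D_ev = 0.8 × 300 = 240 mg

D_iv = 240 mg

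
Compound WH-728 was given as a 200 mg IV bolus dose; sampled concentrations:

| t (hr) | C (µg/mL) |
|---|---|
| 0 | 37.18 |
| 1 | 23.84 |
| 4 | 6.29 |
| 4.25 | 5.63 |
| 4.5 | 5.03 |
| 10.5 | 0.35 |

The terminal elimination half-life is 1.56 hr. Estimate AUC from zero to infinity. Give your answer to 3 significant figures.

Trapezoidal AUC_0→10.5:
  [0→1]: (37.18+23.84)/2 × 1 = 30.51
  [1→4]: (23.84+6.29)/2 × 3 = 45.195
  [4→4.25]: (6.29+5.63)/2 × 0.25 = 1.49
  [4.25→4.5]: (5.63+5.03)/2 × 0.25 = 1.3325
  [4.5→10.5]: (5.03+0.35)/2 × 6 = 16.14
  Sum = 94.6675 µg/mL·hr
k_e = ln2 / t½ = 0.693147 / 1.56 = 0.4443 hr^-1
Extrapolated tail: C_last / k_e = 0.35 / 0.4443 = 0.788
AUC_0→∞ = 94.6675 + 0.788 = 95.4555 µg/mL·hr

AUC = 95.5 µg/mL·hr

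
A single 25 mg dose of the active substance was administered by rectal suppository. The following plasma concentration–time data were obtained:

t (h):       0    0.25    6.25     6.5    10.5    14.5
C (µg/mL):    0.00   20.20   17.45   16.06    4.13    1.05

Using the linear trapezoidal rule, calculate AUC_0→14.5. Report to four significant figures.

Trapezoidal AUC_0→14.5:
  [0→0.25]: (0.00+20.20)/2 × 0.25 = 2.525
  [0.25→6.25]: (20.20+17.45)/2 × 6 = 112.95
  [6.25→6.5]: (17.45+16.06)/2 × 0.25 = 4.18875
  [6.5→10.5]: (16.06+4.13)/2 × 4 = 40.38
  [10.5→14.5]: (4.13+1.05)/2 × 4 = 10.36
  Sum = 170.40375 µg/mL·h

AUC = 170.4 µg/mL·h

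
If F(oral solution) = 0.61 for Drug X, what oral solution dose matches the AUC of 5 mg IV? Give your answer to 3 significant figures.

For equal systemic exposure: F × D_ev = D_iv
D_ev = D_iv / F = 5 / 0.61 = 8.19672 mg

D_oral = 8.20 mg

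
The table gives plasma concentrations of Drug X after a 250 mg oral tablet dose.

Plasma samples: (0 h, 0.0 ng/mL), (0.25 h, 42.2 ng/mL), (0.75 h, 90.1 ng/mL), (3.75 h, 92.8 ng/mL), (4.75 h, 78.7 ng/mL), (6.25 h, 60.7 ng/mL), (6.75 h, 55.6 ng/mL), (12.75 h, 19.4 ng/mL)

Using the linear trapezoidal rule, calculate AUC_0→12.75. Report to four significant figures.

AUC = 757.1 ng/mL·h

Trapezoidal AUC_0→12.75:
  [0→0.25]: (0.0+42.2)/2 × 0.25 = 5.275
  [0.25→0.75]: (42.2+90.1)/2 × 0.5 = 33.075
  [0.75→3.75]: (90.1+92.8)/2 × 3 = 274.35
  [3.75→4.75]: (92.8+78.7)/2 × 1 = 85.75
  [4.75→6.25]: (78.7+60.7)/2 × 1.5 = 104.55
  [6.25→6.75]: (60.7+55.6)/2 × 0.5 = 29.075
  [6.75→12.75]: (55.6+19.4)/2 × 6 = 225.0
  Sum = 757.075 ng/mL·h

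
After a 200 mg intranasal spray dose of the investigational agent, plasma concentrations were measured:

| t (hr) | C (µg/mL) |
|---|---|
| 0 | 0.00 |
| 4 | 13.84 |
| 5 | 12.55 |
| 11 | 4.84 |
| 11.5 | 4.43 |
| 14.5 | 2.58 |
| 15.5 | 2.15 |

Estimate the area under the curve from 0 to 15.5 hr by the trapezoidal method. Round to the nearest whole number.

Trapezoidal AUC_0→15.5:
  [0→4]: (0.00+13.84)/2 × 4 = 27.68
  [4→5]: (13.84+12.55)/2 × 1 = 13.195
  [5→11]: (12.55+4.84)/2 × 6 = 52.17
  [11→11.5]: (4.84+4.43)/2 × 0.5 = 2.3175
  [11.5→14.5]: (4.43+2.58)/2 × 3 = 10.515
  [14.5→15.5]: (2.58+2.15)/2 × 1 = 2.365
  Sum = 108.2425 µg/mL·hr

AUC = 108 µg/mL·hr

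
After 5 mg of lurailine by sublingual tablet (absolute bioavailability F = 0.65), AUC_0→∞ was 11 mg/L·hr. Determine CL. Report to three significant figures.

CL = F × Dose / AUC_0→∞
   = 0.65 × 5 / 11 = 0.295455 L/hr

CL = 0.295 L/hr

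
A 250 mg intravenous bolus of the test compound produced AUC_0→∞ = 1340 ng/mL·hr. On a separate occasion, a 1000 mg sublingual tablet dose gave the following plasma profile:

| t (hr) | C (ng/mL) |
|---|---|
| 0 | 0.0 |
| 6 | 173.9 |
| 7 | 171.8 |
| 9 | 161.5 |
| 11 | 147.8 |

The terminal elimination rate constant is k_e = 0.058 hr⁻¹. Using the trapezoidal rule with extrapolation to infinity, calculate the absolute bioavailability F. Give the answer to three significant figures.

Trapezoidal AUC_0→11 (sublingual tablet):
  [0→6]: (0.0+173.9)/2 × 6 = 521.7
  [6→7]: (173.9+171.8)/2 × 1 = 172.85
  [7→9]: (171.8+161.5)/2 × 2 = 333.3
  [9→11]: (161.5+147.8)/2 × 2 = 309.3
  Sum = 1337.15 ng/mL·hr
Tail: C_last/k_e = 147.8/0.058 = 2548.276
AUC_0→∞ (sublingual tablet) = 1337.15 + 2548.276 = 3885.426 ng/mL·hr
F = (AUC_ev/D_ev)/(AUC_iv/D_iv) = (3885.426/1000)/(1340/250) = 3.885426/5.36 = 0.7249

F = 0.725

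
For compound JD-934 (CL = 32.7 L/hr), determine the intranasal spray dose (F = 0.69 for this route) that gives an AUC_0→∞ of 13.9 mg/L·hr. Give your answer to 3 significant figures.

Dose = CL × AUC_0→∞ / F
     = 32.7 × 13.9 / 0.69 = 658.739 mg

Dose = 659 mg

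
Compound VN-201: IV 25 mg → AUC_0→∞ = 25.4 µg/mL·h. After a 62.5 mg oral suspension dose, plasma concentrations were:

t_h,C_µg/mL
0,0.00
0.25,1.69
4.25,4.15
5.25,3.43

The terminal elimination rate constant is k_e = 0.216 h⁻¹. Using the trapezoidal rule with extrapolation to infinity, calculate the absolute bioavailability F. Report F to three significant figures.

F = 0.497

Trapezoidal AUC_0→5.25 (oral suspension):
  [0→0.25]: (0.00+1.69)/2 × 0.25 = 0.21125
  [0.25→4.25]: (1.69+4.15)/2 × 4 = 11.68
  [4.25→5.25]: (4.15+3.43)/2 × 1 = 3.79
  Sum = 15.68125 µg/mL·h
Tail: C_last/k_e = 3.43/0.216 = 15.880
AUC_0→∞ (oral suspension) = 15.68125 + 15.880 = 31.56125 µg/mL·h
F = (AUC_ev/D_ev)/(AUC_iv/D_iv) = (31.56125/62.5)/(25.4/25) = 0.50498/1.016 = 0.4970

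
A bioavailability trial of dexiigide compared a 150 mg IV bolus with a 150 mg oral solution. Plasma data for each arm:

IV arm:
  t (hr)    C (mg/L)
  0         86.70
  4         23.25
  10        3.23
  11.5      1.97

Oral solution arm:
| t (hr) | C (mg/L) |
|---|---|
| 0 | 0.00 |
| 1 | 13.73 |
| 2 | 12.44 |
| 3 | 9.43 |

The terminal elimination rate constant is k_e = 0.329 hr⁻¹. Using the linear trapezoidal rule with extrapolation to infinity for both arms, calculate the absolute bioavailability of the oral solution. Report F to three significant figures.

F = 0.193

Trapezoidal AUC_0→11.5 (IV):
  [0→4]: (86.70+23.25)/2 × 4 = 219.9
  [4→10]: (23.25+3.23)/2 × 6 = 79.44
  [10→11.5]: (3.23+1.97)/2 × 1.5 = 3.9
  Sum = 303.24 mg/L·hr
IV tail: 1.97/0.329 = 5.988; AUC_iv,0→∞ = 303.24 + 5.988 = 309.228 mg/L·hr
Trapezoidal AUC_0→3 (oral solution):
  [0→1]: (0.00+13.73)/2 × 1 = 6.865
  [1→2]: (13.73+12.44)/2 × 1 = 13.085
  [2→3]: (12.44+9.43)/2 × 1 = 10.935
  Sum = 30.885 mg/L·hr
oral solution tail: 9.43/0.329 = 28.663; AUC_ev,0→∞ = 30.885 + 28.663 = 59.548 mg/L·hr
F = (AUC_ev/D_ev)/(AUC_iv/D_iv) = (59.548/150)/(309.228/150) = 0.396987/2.06152 = 0.1926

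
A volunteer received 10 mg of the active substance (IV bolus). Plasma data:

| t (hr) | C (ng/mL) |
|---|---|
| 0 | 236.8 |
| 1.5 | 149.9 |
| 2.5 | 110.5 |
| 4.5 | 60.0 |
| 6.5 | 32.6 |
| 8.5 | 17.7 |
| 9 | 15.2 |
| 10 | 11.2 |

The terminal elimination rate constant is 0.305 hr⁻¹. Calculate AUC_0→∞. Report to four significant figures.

Trapezoidal AUC_0→10:
  [0→1.5]: (236.8+149.9)/2 × 1.5 = 290.025
  [1.5→2.5]: (149.9+110.5)/2 × 1 = 130.2
  [2.5→4.5]: (110.5+60.0)/2 × 2 = 170.5
  [4.5→6.5]: (60.0+32.6)/2 × 2 = 92.6
  [6.5→8.5]: (32.6+17.7)/2 × 2 = 50.3
  [8.5→9]: (17.7+15.2)/2 × 0.5 = 8.225
  [9→10]: (15.2+11.2)/2 × 1 = 13.2
  Sum = 755.05 ng/mL·hr
Extrapolated tail: C_last / k_e = 11.2 / 0.305 = 36.721
AUC_0→∞ = 755.05 + 36.721 = 791.771 ng/mL·hr

AUC = 791.8 ng/mL·hr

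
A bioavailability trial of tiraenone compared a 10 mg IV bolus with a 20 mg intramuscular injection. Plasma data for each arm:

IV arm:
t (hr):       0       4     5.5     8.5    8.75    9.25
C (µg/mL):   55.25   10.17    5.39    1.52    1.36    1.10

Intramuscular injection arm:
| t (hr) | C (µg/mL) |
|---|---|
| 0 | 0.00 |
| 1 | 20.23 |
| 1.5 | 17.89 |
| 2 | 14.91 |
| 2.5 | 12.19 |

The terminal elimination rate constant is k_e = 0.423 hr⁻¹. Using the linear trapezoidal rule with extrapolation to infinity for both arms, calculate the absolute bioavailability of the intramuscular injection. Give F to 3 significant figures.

F = 0.203

Trapezoidal AUC_0→9.25 (IV):
  [0→4]: (55.25+10.17)/2 × 4 = 130.84
  [4→5.5]: (10.17+5.39)/2 × 1.5 = 11.67
  [5.5→8.5]: (5.39+1.52)/2 × 3 = 10.365
  [8.5→8.75]: (1.52+1.36)/2 × 0.25 = 0.36
  [8.75→9.25]: (1.36+1.10)/2 × 0.5 = 0.615
  Sum = 153.85 µg/mL·hr
IV tail: 1.10/0.423 = 2.600; AUC_iv,0→∞ = 153.85 + 2.600 = 156.45 µg/mL·hr
Trapezoidal AUC_0→2.5 (intramuscular injection):
  [0→1]: (0.00+20.23)/2 × 1 = 10.115
  [1→1.5]: (20.23+17.89)/2 × 0.5 = 9.53
  [1.5→2]: (17.89+14.91)/2 × 0.5 = 8.2
  [2→2.5]: (14.91+12.19)/2 × 0.5 = 6.775
  Sum = 34.62 µg/mL·hr
intramuscular injection tail: 12.19/0.423 = 28.818; AUC_ev,0→∞ = 34.62 + 28.818 = 63.438 µg/mL·hr
F = (AUC_ev/D_ev)/(AUC_iv/D_iv) = (63.438/20)/(156.45/10) = 3.1719/15.645 = 0.2027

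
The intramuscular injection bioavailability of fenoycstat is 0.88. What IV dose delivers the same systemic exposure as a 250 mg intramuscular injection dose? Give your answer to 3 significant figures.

Systemic exposure from an extravascular dose = F × D_ev, so the equivalent IV dose is F × D_ev.
D_iv = F × D_ev = 0.88 × 250 = 220 mg

D_iv = 220 mg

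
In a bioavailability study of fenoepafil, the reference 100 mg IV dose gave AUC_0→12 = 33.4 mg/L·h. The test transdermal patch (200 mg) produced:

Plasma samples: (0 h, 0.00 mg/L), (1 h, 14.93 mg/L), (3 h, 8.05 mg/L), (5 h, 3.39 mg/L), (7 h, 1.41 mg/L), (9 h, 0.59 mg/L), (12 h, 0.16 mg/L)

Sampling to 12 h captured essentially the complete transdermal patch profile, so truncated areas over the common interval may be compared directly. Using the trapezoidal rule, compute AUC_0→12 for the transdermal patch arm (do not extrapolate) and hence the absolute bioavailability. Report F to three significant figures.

Trapezoidal AUC_0→12 (transdermal patch):
  [0→1]: (0.00+14.93)/2 × 1 = 7.465
  [1→3]: (14.93+8.05)/2 × 2 = 22.98
  [3→5]: (8.05+3.39)/2 × 2 = 11.44
  [5→7]: (3.39+1.41)/2 × 2 = 4.8
  [7→9]: (1.41+0.59)/2 × 2 = 2.0
  [9→12]: (0.59+0.16)/2 × 3 = 1.125
  Sum = 49.81 mg/L·h
F = (AUC_ev/D_ev)/(AUC_iv/D_iv) = (49.81/200)/(33.4/100) = 0.24905/0.334 = 0.7457

F = 0.746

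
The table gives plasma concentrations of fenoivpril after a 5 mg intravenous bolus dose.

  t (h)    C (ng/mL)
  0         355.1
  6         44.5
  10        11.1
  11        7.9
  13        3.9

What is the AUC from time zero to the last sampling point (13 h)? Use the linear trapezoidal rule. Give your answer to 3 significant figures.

AUC = 1330 ng/mL·h

Trapezoidal AUC_0→13:
  [0→6]: (355.1+44.5)/2 × 6 = 1198.8
  [6→10]: (44.5+11.1)/2 × 4 = 111.2
  [10→11]: (11.1+7.9)/2 × 1 = 9.5
  [11→13]: (7.9+3.9)/2 × 2 = 11.8
  Sum = 1331.3 ng/mL·h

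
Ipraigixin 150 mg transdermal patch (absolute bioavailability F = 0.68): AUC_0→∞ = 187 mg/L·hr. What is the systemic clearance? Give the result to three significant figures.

CL = 0.545 L/hr

CL = F × Dose / AUC_0→∞
   = 0.68 × 150 / 187 = 0.545455 L/hr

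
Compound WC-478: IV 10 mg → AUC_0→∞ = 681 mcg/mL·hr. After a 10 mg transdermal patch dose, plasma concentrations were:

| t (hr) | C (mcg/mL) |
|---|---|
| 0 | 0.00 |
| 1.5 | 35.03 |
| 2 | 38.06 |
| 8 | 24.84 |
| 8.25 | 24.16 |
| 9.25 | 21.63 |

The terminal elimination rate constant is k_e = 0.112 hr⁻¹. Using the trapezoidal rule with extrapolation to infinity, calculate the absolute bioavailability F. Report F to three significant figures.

F = 0.669

Trapezoidal AUC_0→9.25 (transdermal patch):
  [0→1.5]: (0.00+35.03)/2 × 1.5 = 26.2725
  [1.5→2]: (35.03+38.06)/2 × 0.5 = 18.2725
  [2→8]: (38.06+24.84)/2 × 6 = 188.7
  [8→8.25]: (24.84+24.16)/2 × 0.25 = 6.125
  [8.25→9.25]: (24.16+21.63)/2 × 1 = 22.895
  Sum = 262.265 mcg/mL·hr
Tail: C_last/k_e = 21.63/0.112 = 193.125
AUC_0→∞ (transdermal patch) = 262.265 + 193.125 = 455.39 mcg/mL·hr
F = (AUC_ev/D_ev)/(AUC_iv/D_iv) = (455.39/10)/(681/10) = 45.539/68.1 = 0.6687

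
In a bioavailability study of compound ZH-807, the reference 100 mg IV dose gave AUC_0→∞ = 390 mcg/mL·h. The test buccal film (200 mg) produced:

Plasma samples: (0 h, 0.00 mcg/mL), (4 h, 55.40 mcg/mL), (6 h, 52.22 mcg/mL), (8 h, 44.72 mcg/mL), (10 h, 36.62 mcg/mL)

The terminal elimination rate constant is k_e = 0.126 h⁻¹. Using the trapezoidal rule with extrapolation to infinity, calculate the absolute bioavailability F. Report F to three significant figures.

F = 0.881

Trapezoidal AUC_0→10 (buccal film):
  [0→4]: (0.00+55.40)/2 × 4 = 110.8
  [4→6]: (55.40+52.22)/2 × 2 = 107.62
  [6→8]: (52.22+44.72)/2 × 2 = 96.94
  [8→10]: (44.72+36.62)/2 × 2 = 81.34
  Sum = 396.7 mcg/mL·h
Tail: C_last/k_e = 36.62/0.126 = 290.635
AUC_0→∞ (buccal film) = 396.7 + 290.635 = 687.335 mcg/mL·h
F = (AUC_ev/D_ev)/(AUC_iv/D_iv) = (687.335/200)/(390/100) = 3.436675/3.9 = 0.8812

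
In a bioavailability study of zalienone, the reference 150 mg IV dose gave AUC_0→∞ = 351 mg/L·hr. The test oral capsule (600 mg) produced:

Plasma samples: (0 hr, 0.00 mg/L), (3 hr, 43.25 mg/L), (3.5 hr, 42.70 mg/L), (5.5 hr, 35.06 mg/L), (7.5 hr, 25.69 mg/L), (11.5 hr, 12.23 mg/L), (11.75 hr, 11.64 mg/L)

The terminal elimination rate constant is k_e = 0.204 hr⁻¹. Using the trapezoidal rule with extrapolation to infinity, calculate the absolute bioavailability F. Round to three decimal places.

F = 0.257

Trapezoidal AUC_0→11.75 (oral capsule):
  [0→3]: (0.00+43.25)/2 × 3 = 64.875
  [3→3.5]: (43.25+42.70)/2 × 0.5 = 21.4875
  [3.5→5.5]: (42.70+35.06)/2 × 2 = 77.76
  [5.5→7.5]: (35.06+25.69)/2 × 2 = 60.75
  [7.5→11.5]: (25.69+12.23)/2 × 4 = 75.84
  [11.5→11.75]: (12.23+11.64)/2 × 0.25 = 2.98375
  Sum = 303.69625 mg/L·hr
Tail: C_last/k_e = 11.64/0.204 = 57.059
AUC_0→∞ (oral capsule) = 303.69625 + 57.059 = 360.75525 mg/L·hr
F = (AUC_ev/D_ev)/(AUC_iv/D_iv) = (360.75525/600)/(351/150) = 0.60125875/2.34 = 0.2569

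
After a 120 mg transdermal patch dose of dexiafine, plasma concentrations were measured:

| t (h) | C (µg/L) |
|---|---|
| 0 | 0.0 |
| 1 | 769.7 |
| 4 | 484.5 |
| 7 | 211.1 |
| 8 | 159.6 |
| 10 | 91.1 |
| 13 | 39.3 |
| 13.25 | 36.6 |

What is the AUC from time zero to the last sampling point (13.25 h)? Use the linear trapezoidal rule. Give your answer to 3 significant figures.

AUC = 3950 µg/L·h

Trapezoidal AUC_0→13.25:
  [0→1]: (0.0+769.7)/2 × 1 = 384.85
  [1→4]: (769.7+484.5)/2 × 3 = 1881.3
  [4→7]: (484.5+211.1)/2 × 3 = 1043.4
  [7→8]: (211.1+159.6)/2 × 1 = 185.35
  [8→10]: (159.6+91.1)/2 × 2 = 250.7
  [10→13]: (91.1+39.3)/2 × 3 = 195.6
  [13→13.25]: (39.3+36.6)/2 × 0.25 = 9.4875
  Sum = 3950.6875 µg/L·h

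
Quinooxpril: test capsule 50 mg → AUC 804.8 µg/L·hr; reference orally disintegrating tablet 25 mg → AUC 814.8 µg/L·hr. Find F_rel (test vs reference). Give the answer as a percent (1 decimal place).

F_rel = (AUC_test/D_test) / (AUC_ref/D_ref)
      = (804.8/50) / (814.8/25)
      = 16.096 / 32.592 = 0.4939 = 49.39%

F_rel = 49.4%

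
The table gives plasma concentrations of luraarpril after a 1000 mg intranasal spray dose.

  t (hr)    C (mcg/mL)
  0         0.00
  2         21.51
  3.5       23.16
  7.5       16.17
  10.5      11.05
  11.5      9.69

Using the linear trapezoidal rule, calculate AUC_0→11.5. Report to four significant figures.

Trapezoidal AUC_0→11.5:
  [0→2]: (0.00+21.51)/2 × 2 = 21.51
  [2→3.5]: (21.51+23.16)/2 × 1.5 = 33.5025
  [3.5→7.5]: (23.16+16.17)/2 × 4 = 78.66
  [7.5→10.5]: (16.17+11.05)/2 × 3 = 40.83
  [10.5→11.5]: (11.05+9.69)/2 × 1 = 10.37
  Sum = 184.8725 mcg/mL·hr

AUC = 184.9 mcg/mL·hr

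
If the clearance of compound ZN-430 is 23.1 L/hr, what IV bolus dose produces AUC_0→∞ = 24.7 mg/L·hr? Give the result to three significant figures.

Dose_iv = CL × AUC_0→∞
     = 23.1 × 24.7 = 570.57 mg

Dose = 571 mg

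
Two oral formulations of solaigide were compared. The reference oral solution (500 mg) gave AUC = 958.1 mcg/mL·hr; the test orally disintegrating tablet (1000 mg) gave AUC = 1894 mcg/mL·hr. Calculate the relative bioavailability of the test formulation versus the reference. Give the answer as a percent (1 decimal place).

F_rel = 98.8%

F_rel = (AUC_test/D_test) / (AUC_ref/D_ref)
      = (1894/1000) / (958.1/500)
      = 1.894 / 1.9162 = 0.9884 = 98.84%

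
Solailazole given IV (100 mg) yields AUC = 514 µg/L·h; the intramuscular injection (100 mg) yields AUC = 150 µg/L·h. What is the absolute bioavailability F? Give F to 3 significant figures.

F = (AUC_ev / D_ev) / (AUC_iv / D_iv)
  = (150/100) / (514/100)
  = 1.5 / 5.14 = 0.2918

F = 0.292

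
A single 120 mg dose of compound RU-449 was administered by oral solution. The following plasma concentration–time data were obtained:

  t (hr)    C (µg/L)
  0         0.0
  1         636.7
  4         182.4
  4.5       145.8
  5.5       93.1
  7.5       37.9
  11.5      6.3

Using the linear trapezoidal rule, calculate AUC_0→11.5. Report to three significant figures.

AUC = 1970 µg/L·hr

Trapezoidal AUC_0→11.5:
  [0→1]: (0.0+636.7)/2 × 1 = 318.35
  [1→4]: (636.7+182.4)/2 × 3 = 1228.65
  [4→4.5]: (182.4+145.8)/2 × 0.5 = 82.05
  [4.5→5.5]: (145.8+93.1)/2 × 1 = 119.45
  [5.5→7.5]: (93.1+37.9)/2 × 2 = 131.0
  [7.5→11.5]: (37.9+6.3)/2 × 4 = 88.4
  Sum = 1967.9 µg/L·hr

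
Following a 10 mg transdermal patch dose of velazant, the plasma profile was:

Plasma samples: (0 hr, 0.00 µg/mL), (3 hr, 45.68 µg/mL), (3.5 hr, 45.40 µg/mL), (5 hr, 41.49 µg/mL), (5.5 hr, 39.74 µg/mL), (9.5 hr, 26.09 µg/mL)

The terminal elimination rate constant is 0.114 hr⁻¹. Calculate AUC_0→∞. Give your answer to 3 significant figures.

Trapezoidal AUC_0→9.5:
  [0→3]: (0.00+45.68)/2 × 3 = 68.52
  [3→3.5]: (45.68+45.40)/2 × 0.5 = 22.77
  [3.5→5]: (45.40+41.49)/2 × 1.5 = 65.1675
  [5→5.5]: (41.49+39.74)/2 × 0.5 = 20.3075
  [5.5→9.5]: (39.74+26.09)/2 × 4 = 131.66
  Sum = 308.425 µg/mL·hr
Extrapolated tail: C_last / k_e = 26.09 / 0.114 = 228.860
AUC_0→∞ = 308.425 + 228.860 = 537.285 µg/mL·hr

AUC = 537 µg/mL·hr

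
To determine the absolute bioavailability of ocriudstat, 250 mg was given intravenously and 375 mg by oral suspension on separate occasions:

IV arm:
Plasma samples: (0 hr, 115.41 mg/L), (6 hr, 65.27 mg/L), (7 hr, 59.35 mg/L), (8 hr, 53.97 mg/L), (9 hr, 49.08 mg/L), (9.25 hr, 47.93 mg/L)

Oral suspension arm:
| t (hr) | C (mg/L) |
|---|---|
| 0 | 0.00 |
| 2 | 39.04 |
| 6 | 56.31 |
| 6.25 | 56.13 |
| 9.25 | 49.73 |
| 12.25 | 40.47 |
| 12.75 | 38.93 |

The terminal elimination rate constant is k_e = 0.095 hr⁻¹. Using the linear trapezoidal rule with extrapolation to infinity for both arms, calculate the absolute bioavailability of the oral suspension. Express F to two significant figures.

F = 0.52

Trapezoidal AUC_0→9.25 (IV):
  [0→6]: (115.41+65.27)/2 × 6 = 542.04
  [6→7]: (65.27+59.35)/2 × 1 = 62.31
  [7→8]: (59.35+53.97)/2 × 1 = 56.66
  [8→9]: (53.97+49.08)/2 × 1 = 51.525
  [9→9.25]: (49.08+47.93)/2 × 0.25 = 12.12625
  Sum = 724.66125 mg/L·hr
IV tail: 47.93/0.095 = 504.526; AUC_iv,0→∞ = 724.66125 + 504.526 = 1229.18725 mg/L·hr
Trapezoidal AUC_0→12.75 (oral suspension):
  [0→2]: (0.00+39.04)/2 × 2 = 39.04
  [2→6]: (39.04+56.31)/2 × 4 = 190.7
  [6→6.25]: (56.31+56.13)/2 × 0.25 = 14.055
  [6.25→9.25]: (56.13+49.73)/2 × 3 = 158.79
  [9.25→12.25]: (49.73+40.47)/2 × 3 = 135.3
  [12.25→12.75]: (40.47+38.93)/2 × 0.5 = 19.85
  Sum = 557.735 mg/L·hr
oral suspension tail: 38.93/0.095 = 409.789; AUC_ev,0→∞ = 557.735 + 409.789 = 967.524 mg/L·hr
F = (AUC_ev/D_ev)/(AUC_iv/D_iv) = (967.524/375)/(1229.18725/250) = 2.580064/4.916749 = 0.5247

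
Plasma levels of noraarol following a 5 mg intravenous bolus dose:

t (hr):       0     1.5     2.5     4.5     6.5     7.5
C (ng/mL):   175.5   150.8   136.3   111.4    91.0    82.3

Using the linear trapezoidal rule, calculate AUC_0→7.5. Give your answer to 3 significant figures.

AUC = 925 ng/mL·hr

Trapezoidal AUC_0→7.5:
  [0→1.5]: (175.5+150.8)/2 × 1.5 = 244.725
  [1.5→2.5]: (150.8+136.3)/2 × 1 = 143.55
  [2.5→4.5]: (136.3+111.4)/2 × 2 = 247.7
  [4.5→6.5]: (111.4+91.0)/2 × 2 = 202.4
  [6.5→7.5]: (91.0+82.3)/2 × 1 = 86.65
  Sum = 925.025 ng/mL·hr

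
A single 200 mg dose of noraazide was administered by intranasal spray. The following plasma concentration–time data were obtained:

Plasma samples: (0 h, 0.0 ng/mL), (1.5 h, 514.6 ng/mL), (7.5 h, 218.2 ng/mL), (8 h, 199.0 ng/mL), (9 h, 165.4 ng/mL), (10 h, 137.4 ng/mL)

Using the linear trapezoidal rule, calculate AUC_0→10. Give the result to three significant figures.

AUC = 3020 ng/mL·h

Trapezoidal AUC_0→10:
  [0→1.5]: (0.0+514.6)/2 × 1.5 = 385.95
  [1.5→7.5]: (514.6+218.2)/2 × 6 = 2198.4
  [7.5→8]: (218.2+199.0)/2 × 0.5 = 104.3
  [8→9]: (199.0+165.4)/2 × 1 = 182.2
  [9→10]: (165.4+137.4)/2 × 1 = 151.4
  Sum = 3022.25 ng/mL·h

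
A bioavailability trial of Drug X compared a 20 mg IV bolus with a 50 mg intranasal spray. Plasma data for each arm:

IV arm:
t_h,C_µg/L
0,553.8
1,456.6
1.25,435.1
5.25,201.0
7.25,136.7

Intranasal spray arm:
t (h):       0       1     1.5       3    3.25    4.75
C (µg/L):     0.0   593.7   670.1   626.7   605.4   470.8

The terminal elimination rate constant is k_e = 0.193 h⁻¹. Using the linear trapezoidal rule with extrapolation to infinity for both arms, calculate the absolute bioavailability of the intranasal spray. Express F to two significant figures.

F = 0.68

Trapezoidal AUC_0→7.25 (IV):
  [0→1]: (553.8+456.6)/2 × 1 = 505.2
  [1→1.25]: (456.6+435.1)/2 × 0.25 = 111.4625
  [1.25→5.25]: (435.1+201.0)/2 × 4 = 1272.2
  [5.25→7.25]: (201.0+136.7)/2 × 2 = 337.7
  Sum = 2226.5625 µg/L·h
IV tail: 136.7/0.193 = 708.290; AUC_iv,0→∞ = 2226.5625 + 708.290 = 2934.8525 µg/L·h
Trapezoidal AUC_0→4.75 (intranasal spray):
  [0→1]: (0.0+593.7)/2 × 1 = 296.85
  [1→1.5]: (593.7+670.1)/2 × 0.5 = 315.95
  [1.5→3]: (670.1+626.7)/2 × 1.5 = 972.6
  [3→3.25]: (626.7+605.4)/2 × 0.25 = 154.0125
  [3.25→4.75]: (605.4+470.8)/2 × 1.5 = 807.15
  Sum = 2546.5625 µg/L·h
intranasal spray tail: 470.8/0.193 = 2439.378; AUC_ev,0→∞ = 2546.5625 + 2439.378 = 4985.9405 µg/L·h
F = (AUC_ev/D_ev)/(AUC_iv/D_iv) = (4985.9405/50)/(2934.8525/20) = 99.71881/146.743 = 0.6795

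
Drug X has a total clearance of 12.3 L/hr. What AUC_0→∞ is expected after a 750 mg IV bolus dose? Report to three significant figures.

AUC_0→∞ = Dose_iv / CL
        = 750 / 12.3 = 60.9756 mg/L·hr

AUC = 61.0 mg/L·hr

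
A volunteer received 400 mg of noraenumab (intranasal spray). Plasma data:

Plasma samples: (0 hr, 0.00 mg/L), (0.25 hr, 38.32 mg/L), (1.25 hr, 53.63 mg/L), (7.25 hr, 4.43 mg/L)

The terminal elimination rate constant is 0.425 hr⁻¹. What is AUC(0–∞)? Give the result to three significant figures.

AUC = 235 mg/L·hr

Trapezoidal AUC_0→7.25:
  [0→0.25]: (0.00+38.32)/2 × 0.25 = 4.79
  [0.25→1.25]: (38.32+53.63)/2 × 1 = 45.975
  [1.25→7.25]: (53.63+4.43)/2 × 6 = 174.18
  Sum = 224.945 mg/L·hr
Extrapolated tail: C_last / k_e = 4.43 / 0.425 = 10.424
AUC_0→∞ = 224.945 + 10.424 = 235.369 mg/L·hr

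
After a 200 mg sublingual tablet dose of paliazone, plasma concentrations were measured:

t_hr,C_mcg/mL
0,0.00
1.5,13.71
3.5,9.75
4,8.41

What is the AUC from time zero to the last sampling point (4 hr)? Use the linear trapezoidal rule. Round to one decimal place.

AUC = 38.3 mcg/mL·hr

Trapezoidal AUC_0→4:
  [0→1.5]: (0.00+13.71)/2 × 1.5 = 10.2825
  [1.5→3.5]: (13.71+9.75)/2 × 2 = 23.46
  [3.5→4]: (9.75+8.41)/2 × 0.5 = 4.54
  Sum = 38.2825 mcg/mL·hr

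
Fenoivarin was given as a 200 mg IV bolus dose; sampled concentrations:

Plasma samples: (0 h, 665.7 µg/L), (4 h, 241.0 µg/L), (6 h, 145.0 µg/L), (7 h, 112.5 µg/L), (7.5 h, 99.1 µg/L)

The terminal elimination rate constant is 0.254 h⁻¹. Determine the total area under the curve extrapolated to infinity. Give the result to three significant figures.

AUC = 2770 µg/L·h

Trapezoidal AUC_0→7.5:
  [0→4]: (665.7+241.0)/2 × 4 = 1813.4
  [4→6]: (241.0+145.0)/2 × 2 = 386.0
  [6→7]: (145.0+112.5)/2 × 1 = 128.75
  [7→7.5]: (112.5+99.1)/2 × 0.5 = 52.9
  Sum = 2381.05 µg/L·h
Extrapolated tail: C_last / k_e = 99.1 / 0.254 = 390.157
AUC_0→∞ = 2381.05 + 390.157 = 2771.207 µg/L·h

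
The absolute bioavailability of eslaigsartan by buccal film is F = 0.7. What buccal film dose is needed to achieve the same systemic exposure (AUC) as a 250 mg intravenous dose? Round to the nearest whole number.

For equal systemic exposure: F × D_ev = D_iv
D_ev = D_iv / F = 250 / 0.7 = 357.143 mg

D_buccal = 357 mg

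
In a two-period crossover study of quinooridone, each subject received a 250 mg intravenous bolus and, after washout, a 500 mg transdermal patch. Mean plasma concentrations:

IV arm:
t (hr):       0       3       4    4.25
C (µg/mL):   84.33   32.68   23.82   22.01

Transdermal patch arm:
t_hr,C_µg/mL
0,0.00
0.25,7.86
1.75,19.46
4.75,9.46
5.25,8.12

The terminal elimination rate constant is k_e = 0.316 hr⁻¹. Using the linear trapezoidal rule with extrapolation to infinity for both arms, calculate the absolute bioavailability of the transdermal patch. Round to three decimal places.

F = 0.170

Trapezoidal AUC_0→4.25 (IV):
  [0→3]: (84.33+32.68)/2 × 3 = 175.515
  [3→4]: (32.68+23.82)/2 × 1 = 28.25
  [4→4.25]: (23.82+22.01)/2 × 0.25 = 5.72875
  Sum = 209.49375 µg/mL·hr
IV tail: 22.01/0.316 = 69.652; AUC_iv,0→∞ = 209.49375 + 69.652 = 279.14575 µg/mL·hr
Trapezoidal AUC_0→5.25 (transdermal patch):
  [0→0.25]: (0.00+7.86)/2 × 0.25 = 0.9825
  [0.25→1.75]: (7.86+19.46)/2 × 1.5 = 20.49
  [1.75→4.75]: (19.46+9.46)/2 × 3 = 43.38
  [4.75→5.25]: (9.46+8.12)/2 × 0.5 = 4.395
  Sum = 69.2475 µg/mL·hr
transdermal patch tail: 8.12/0.316 = 25.696; AUC_ev,0→∞ = 69.2475 + 25.696 = 94.9435 µg/mL·hr
F = (AUC_ev/D_ev)/(AUC_iv/D_iv) = (94.9435/500)/(279.14575/250) = 0.189887/1.116583 = 0.1701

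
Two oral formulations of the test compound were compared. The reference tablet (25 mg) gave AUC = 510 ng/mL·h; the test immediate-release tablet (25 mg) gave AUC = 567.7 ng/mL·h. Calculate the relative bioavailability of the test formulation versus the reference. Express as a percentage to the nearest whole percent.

F_rel = (AUC_test/D_test) / (AUC_ref/D_ref)
      = (567.7/25) / (510/25)
      = 22.708 / 20.4 = 1.1131 = 111.31%

F_rel = 111%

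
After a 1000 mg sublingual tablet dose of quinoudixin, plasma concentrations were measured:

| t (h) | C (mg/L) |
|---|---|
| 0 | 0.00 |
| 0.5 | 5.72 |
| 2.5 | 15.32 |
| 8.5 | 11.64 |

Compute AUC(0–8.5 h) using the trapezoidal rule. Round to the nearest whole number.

AUC = 103 mg/L·h

Trapezoidal AUC_0→8.5:
  [0→0.5]: (0.00+5.72)/2 × 0.5 = 1.43
  [0.5→2.5]: (5.72+15.32)/2 × 2 = 21.04
  [2.5→8.5]: (15.32+11.64)/2 × 6 = 80.88
  Sum = 103.35 mg/L·h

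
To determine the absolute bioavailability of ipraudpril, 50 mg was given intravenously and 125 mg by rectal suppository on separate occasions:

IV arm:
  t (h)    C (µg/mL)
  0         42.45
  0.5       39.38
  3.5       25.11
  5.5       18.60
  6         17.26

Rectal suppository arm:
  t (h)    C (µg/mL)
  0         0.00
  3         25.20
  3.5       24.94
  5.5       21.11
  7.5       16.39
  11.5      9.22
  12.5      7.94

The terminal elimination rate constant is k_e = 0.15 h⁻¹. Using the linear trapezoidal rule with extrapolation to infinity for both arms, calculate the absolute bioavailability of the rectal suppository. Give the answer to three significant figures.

Trapezoidal AUC_0→6 (IV):
  [0→0.5]: (42.45+39.38)/2 × 0.5 = 20.4575
  [0.5→3.5]: (39.38+25.11)/2 × 3 = 96.735
  [3.5→5.5]: (25.11+18.60)/2 × 2 = 43.71
  [5.5→6]: (18.60+17.26)/2 × 0.5 = 8.965
  Sum = 169.8675 µg/mL·h
IV tail: 17.26/0.15 = 115.067; AUC_iv,0→∞ = 169.8675 + 115.067 = 284.9345 µg/mL·h
Trapezoidal AUC_0→12.5 (rectal suppository):
  [0→3]: (0.00+25.20)/2 × 3 = 37.8
  [3→3.5]: (25.20+24.94)/2 × 0.5 = 12.535
  [3.5→5.5]: (24.94+21.11)/2 × 2 = 46.05
  [5.5→7.5]: (21.11+16.39)/2 × 2 = 37.5
  [7.5→11.5]: (16.39+9.22)/2 × 4 = 51.22
  [11.5→12.5]: (9.22+7.94)/2 × 1 = 8.58
  Sum = 193.685 µg/mL·h
rectal suppository tail: 7.94/0.15 = 52.933; AUC_ev,0→∞ = 193.685 + 52.933 = 246.618 µg/mL·h
F = (AUC_ev/D_ev)/(AUC_iv/D_iv) = (246.618/125)/(284.9345/50) = 1.972944/5.69869 = 0.3462

F = 0.346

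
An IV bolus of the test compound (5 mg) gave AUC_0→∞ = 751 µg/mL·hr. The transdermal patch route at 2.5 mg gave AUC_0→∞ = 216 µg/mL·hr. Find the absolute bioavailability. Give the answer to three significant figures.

F = 0.575

F = (AUC_ev / D_ev) / (AUC_iv / D_iv)
  = (216/2.5) / (751/5)
  = 86.4 / 150.2 = 0.5752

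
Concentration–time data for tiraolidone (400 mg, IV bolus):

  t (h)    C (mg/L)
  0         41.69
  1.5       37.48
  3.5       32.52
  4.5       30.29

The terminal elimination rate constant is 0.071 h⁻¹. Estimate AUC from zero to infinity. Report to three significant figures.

AUC = 587 mg/L·h

Trapezoidal AUC_0→4.5:
  [0→1.5]: (41.69+37.48)/2 × 1.5 = 59.3775
  [1.5→3.5]: (37.48+32.52)/2 × 2 = 70.0
  [3.5→4.5]: (32.52+30.29)/2 × 1 = 31.405
  Sum = 160.7825 mg/L·h
Extrapolated tail: C_last / k_e = 30.29 / 0.071 = 426.620
AUC_0→∞ = 160.7825 + 426.620 = 587.4025 mg/L·h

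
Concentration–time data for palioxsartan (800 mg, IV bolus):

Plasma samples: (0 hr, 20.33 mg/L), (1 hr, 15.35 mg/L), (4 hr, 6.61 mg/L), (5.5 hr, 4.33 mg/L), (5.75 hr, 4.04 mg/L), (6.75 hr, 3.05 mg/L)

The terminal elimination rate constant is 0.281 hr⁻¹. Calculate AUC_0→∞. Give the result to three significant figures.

AUC = 74.4 mg/L·hr

Trapezoidal AUC_0→6.75:
  [0→1]: (20.33+15.35)/2 × 1 = 17.84
  [1→4]: (15.35+6.61)/2 × 3 = 32.94
  [4→5.5]: (6.61+4.33)/2 × 1.5 = 8.205
  [5.5→5.75]: (4.33+4.04)/2 × 0.25 = 1.04625
  [5.75→6.75]: (4.04+3.05)/2 × 1 = 3.545
  Sum = 63.57625 mg/L·hr
Extrapolated tail: C_last / k_e = 3.05 / 0.281 = 10.854
AUC_0→∞ = 63.57625 + 10.854 = 74.43025 mg/L·hr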